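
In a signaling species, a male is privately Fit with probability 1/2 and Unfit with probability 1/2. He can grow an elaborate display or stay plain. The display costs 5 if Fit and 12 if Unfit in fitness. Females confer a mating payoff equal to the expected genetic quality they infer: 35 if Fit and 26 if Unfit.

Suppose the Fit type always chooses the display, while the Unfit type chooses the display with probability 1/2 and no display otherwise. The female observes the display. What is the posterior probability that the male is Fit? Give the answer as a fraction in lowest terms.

2/3

P(the display) = (1/2)·1 + (1/2)·(1/2) = 3/4.
By Bayes' rule, P(Fit | the display) = (1/2) / (3/4) = 2/3.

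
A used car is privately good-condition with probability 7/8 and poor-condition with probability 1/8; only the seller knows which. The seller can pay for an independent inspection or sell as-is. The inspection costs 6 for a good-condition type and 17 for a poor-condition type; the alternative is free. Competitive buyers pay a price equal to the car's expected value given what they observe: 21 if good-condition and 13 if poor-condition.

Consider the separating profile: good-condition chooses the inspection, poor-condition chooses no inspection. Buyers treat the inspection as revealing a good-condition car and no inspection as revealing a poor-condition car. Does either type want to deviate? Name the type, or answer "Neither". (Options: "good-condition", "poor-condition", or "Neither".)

The inspection pays 21; no inspection pays 13.
good-condition: assigned the inspection, nets 21 − 6 = 15; deviating to no inspection nets 13.
poor-condition: assigned no inspection, nets 13; deviating to the inspection nets 21 − 17 = 4.
Both types strictly prefer their assigned action; no profitable deviation.

Neither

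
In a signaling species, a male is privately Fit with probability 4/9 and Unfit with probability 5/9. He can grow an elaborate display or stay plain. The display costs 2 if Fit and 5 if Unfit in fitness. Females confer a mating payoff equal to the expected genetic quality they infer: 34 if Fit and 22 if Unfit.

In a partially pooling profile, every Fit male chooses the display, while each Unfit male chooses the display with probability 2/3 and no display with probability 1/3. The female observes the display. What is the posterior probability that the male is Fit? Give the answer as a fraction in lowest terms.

6/11

P(the display) = (4/9)·1 + (5/9)·(2/3) = 22/27.
By Bayes' rule, P(Fit | the display) = (4/9) / (22/27) = 6/11.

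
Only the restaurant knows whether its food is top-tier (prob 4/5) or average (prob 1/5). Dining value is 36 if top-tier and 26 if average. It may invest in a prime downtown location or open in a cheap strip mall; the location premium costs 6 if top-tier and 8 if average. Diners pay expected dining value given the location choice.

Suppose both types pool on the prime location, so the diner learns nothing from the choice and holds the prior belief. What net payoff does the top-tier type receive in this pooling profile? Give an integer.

28

Pooled price premium = 4/5·36 + 1/5·26 = 34.
top-tier pays cost 6 for the prime location, so net payoff = 34 − 6 = 28.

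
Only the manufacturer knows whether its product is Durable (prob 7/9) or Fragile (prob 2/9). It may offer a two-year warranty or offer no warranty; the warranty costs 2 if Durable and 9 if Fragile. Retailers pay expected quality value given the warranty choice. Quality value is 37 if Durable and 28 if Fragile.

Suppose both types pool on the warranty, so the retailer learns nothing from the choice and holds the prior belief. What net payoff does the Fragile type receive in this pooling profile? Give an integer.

Pooled price = 7/9·37 + 2/9·28 = 35.
Fragile pays cost 9 for the warranty, so net payoff = 35 − 9 = 26.

26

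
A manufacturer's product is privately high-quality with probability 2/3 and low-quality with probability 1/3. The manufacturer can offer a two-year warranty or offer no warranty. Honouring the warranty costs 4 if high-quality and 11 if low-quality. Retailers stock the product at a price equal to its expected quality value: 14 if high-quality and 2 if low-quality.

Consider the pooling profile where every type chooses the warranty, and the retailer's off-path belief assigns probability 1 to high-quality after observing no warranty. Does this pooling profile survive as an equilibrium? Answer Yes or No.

On path, the retailer holds the prior and pays 2/3·14 + 1/3·2 = 10. Off path (no warranty), believing high-quality, it pays 14.
high-quality: the warranty nets 10 − 4 = 6; no warranty nets 14. high-quality would deviate.
low-quality: the warranty nets 10 − 11 = -1; no warranty nets 14. low-quality would deviate.
A type deviates, so pooling fails.

No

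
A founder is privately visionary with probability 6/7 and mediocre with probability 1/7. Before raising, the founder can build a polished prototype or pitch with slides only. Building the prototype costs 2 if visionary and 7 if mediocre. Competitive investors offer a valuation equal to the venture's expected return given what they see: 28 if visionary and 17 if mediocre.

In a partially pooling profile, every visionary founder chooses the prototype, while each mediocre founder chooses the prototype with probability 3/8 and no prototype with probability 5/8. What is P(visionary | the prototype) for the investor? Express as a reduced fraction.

P(the prototype) = (6/7)·1 + (1/7)·(3/8) = 51/56.
By Bayes' rule, P(visionary | the prototype) = (6/7) / (51/56) = 16/17.

16/17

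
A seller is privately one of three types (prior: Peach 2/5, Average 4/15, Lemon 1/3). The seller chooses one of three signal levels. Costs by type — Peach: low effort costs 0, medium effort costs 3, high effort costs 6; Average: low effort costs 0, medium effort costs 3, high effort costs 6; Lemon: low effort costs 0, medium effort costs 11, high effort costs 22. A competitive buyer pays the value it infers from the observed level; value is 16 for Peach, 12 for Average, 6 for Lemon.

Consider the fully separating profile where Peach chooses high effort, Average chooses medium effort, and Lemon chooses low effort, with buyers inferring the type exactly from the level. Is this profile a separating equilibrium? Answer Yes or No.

No

Separating prices: high effort → 16, medium effort → 12, low effort → 6.
Peach (assigned high effort): low effort: 6 − 0 = 6; medium effort: 12 − 3 = 9; high effort: 16 − 6 = 10. Peach stays.
Average (assigned medium effort): low effort: 6 − 0 = 6; medium effort: 12 − 3 = 9; high effort: 16 − 6 = 10. Average prefers high effort.
Lemon (assigned low effort): low effort: 6 − 0 = 6; medium effort: 12 − 11 = 1; high effort: 16 − 22 = -6. Lemon stays.
At least one type deviates; the separating profile fails.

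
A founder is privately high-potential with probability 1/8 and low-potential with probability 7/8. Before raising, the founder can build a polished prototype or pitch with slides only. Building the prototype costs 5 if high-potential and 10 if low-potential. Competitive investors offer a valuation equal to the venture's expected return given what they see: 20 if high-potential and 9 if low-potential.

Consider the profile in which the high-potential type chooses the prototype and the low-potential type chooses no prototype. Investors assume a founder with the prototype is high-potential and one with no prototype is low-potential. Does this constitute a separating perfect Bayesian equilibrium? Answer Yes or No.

Under these beliefs, the prototype earns valuation 20 and no prototype earns valuation 9.
high-potential: the prototype nets 20 − 5 = 15; no prototype nets 9. high-potential prefers the prototype.
low-potential: the prototype nets 20 − 10 = 10; no prototype nets 9. low-potential would deviate to the prototype.
low-potential has a profitable deviation, so the profile is not an equilibrium.

No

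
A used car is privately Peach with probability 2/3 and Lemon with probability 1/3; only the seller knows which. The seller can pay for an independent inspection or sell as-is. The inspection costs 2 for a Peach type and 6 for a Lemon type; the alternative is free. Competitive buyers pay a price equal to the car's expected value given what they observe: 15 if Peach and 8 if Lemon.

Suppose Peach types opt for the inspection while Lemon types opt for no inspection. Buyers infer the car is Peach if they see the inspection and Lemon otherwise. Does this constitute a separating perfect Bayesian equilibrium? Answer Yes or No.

Under these beliefs, the inspection earns price 15 and no inspection earns price 8.
Peach: the inspection nets 15 − 2 = 13; no inspection nets 8. Peach prefers the inspection.
Lemon: the inspection nets 15 − 6 = 9; no inspection nets 8. Lemon would deviate to the inspection.
Lemon has a profitable deviation, so the profile is not an equilibrium.

No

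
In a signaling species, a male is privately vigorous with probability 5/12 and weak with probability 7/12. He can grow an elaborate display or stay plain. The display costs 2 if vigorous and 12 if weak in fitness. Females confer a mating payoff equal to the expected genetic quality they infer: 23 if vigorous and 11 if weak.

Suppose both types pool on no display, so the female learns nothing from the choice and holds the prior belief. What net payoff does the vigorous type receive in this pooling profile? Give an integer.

Pooled mating payoff = 5/12·23 + 7/12·11 = 16.
vigorous pays no cost for no display, so net payoff = 16.

16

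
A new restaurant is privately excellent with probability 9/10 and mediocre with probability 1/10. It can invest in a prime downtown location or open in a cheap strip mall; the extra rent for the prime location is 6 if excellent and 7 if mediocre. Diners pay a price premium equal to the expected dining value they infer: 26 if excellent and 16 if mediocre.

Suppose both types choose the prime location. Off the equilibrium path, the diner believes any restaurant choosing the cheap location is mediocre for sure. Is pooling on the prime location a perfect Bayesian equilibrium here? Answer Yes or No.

On path, the diner holds the prior and pays 9/10·26 + 1/10·16 = 25. Off path (the cheap location), believing mediocre, it pays 16.
excellent: the prime location nets 25 − 6 = 19; the cheap location nets 16. excellent stays.
mediocre: the prime location nets 25 − 7 = 18; the cheap location nets 16. mediocre stays.
No type deviates, so pooling is sustained.

Yes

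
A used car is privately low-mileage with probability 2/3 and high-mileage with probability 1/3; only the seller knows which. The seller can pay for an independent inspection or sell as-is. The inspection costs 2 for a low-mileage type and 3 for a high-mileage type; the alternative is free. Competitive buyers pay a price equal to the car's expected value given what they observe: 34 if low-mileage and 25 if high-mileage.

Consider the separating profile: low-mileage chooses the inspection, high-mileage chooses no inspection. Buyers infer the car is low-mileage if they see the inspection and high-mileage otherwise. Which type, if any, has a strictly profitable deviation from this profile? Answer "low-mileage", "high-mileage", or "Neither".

The inspection pays 34; no inspection pays 25.
low-mileage: assigned the inspection, nets 34 − 2 = 32; deviating to no inspection nets 25.
high-mileage: assigned no inspection, nets 25; deviating to the inspection nets 34 − 3 = 31.
The high-mileage type gains 6 by deviating.

high-mileage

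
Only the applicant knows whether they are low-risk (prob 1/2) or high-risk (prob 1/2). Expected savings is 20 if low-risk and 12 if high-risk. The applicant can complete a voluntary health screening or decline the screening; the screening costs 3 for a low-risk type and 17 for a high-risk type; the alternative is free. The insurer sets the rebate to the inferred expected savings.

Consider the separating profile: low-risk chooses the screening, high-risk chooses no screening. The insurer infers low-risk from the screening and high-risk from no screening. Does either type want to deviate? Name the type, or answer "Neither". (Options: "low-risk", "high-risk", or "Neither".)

Neither

The screening pays 20; no screening pays 12.
low-risk: assigned the screening, nets 20 − 3 = 17; deviating to no screening nets 12.
high-risk: assigned no screening, nets 12; deviating to the screening nets 20 − 17 = 3.
Both types strictly prefer their assigned action; no profitable deviation.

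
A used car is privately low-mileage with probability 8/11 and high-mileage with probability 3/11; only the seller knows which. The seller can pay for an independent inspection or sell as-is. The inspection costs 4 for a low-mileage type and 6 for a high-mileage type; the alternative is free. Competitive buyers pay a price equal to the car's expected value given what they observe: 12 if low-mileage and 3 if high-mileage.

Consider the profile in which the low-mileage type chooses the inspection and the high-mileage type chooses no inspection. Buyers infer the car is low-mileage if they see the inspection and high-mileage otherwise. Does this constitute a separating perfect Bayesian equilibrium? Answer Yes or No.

No

Under these beliefs, the inspection earns price 12 and no inspection earns price 3.
low-mileage: the inspection nets 12 − 4 = 8; no inspection nets 3. low-mileage prefers the inspection.
high-mileage: the inspection nets 12 − 6 = 6; no inspection nets 3. high-mileage would deviate to the inspection.
high-mileage has a profitable deviation, so the profile is not an equilibrium.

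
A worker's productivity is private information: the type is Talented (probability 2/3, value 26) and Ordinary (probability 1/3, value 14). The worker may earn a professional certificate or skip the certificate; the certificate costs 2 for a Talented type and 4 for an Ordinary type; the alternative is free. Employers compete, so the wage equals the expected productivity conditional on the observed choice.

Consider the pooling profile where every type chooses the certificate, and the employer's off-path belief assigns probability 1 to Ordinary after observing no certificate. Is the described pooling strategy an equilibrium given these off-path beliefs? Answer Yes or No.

Yes

On path, the employer holds the prior and pays 2/3·26 + 1/3·14 = 22. Off path (no certificate), believing Ordinary, it pays 14.
Talented: the certificate nets 22 − 2 = 20; no certificate nets 14. Talented stays.
Ordinary: the certificate nets 22 − 4 = 18; no certificate nets 14. Ordinary stays.
No type deviates, so pooling is sustained.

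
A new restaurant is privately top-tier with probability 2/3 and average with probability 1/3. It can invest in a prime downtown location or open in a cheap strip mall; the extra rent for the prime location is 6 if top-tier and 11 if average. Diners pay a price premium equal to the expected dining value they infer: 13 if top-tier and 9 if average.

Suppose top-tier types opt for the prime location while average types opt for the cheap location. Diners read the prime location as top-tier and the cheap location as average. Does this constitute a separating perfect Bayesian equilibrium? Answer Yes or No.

Under these beliefs, the prime location earns price premium 13 and the cheap location earns price premium 9.
top-tier: the prime location nets 13 − 6 = 7; the cheap location nets 9. top-tier would deviate to the cheap location.
average: the prime location nets 13 − 11 = 2; the cheap location nets 9. average prefers the cheap location.
top-tier has a profitable deviation, so the profile is not an equilibrium.

No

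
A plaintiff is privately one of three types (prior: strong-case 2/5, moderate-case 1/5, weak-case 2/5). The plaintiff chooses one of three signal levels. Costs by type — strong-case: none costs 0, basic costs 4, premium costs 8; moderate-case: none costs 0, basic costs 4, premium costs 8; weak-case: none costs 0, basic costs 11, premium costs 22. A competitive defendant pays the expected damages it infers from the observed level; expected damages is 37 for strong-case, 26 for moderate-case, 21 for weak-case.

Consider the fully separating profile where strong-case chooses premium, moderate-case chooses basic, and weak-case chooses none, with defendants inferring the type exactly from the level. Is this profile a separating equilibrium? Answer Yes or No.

No

Separating settlements: premium → 37, basic → 26, none → 21.
strong-case (assigned premium): none: 21 − 0 = 21; basic: 26 − 4 = 22; premium: 37 − 8 = 29. strong-case stays.
moderate-case (assigned basic): none: 21 − 0 = 21; basic: 26 − 4 = 22; premium: 37 − 8 = 29. moderate-case prefers premium.
weak-case (assigned none): none: 21 − 0 = 21; basic: 26 − 11 = 15; premium: 37 − 22 = 15. weak-case stays.
At least one type deviates; the separating profile fails.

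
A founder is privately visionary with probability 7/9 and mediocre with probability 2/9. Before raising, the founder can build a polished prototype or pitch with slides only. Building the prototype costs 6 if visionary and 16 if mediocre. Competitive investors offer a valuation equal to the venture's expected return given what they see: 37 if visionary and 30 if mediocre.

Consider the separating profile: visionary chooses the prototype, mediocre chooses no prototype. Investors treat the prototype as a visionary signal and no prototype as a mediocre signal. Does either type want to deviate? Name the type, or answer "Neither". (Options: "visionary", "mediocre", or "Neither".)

Neither

The prototype pays 37; no prototype pays 30.
visionary: assigned the prototype, nets 37 − 6 = 31; deviating to no prototype nets 30.
mediocre: assigned no prototype, nets 30; deviating to the prototype nets 37 − 16 = 21.
Both types strictly prefer their assigned action; no profitable deviation.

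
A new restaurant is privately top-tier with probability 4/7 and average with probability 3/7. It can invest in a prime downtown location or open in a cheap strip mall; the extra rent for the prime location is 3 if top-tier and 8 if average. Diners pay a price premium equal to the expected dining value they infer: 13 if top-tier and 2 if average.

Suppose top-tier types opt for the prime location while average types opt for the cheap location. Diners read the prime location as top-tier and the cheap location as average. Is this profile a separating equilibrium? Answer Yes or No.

No

Under these beliefs, the prime location earns price premium 13 and the cheap location earns price premium 2.
top-tier: the prime location nets 13 − 3 = 10; the cheap location nets 2. top-tier prefers the prime location.
average: the prime location nets 13 − 8 = 5; the cheap location nets 2. average would deviate to the prime location.
average has a profitable deviation, so the profile is not an equilibrium.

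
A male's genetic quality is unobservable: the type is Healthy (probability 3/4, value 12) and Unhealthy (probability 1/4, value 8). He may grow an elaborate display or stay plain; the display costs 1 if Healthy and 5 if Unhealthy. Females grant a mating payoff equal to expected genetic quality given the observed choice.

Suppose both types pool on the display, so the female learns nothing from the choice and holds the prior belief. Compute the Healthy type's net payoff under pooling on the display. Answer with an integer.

10

Pooled mating payoff = 3/4·12 + 1/4·8 = 11.
Healthy pays cost 1 for the display, so net payoff = 11 − 1 = 10.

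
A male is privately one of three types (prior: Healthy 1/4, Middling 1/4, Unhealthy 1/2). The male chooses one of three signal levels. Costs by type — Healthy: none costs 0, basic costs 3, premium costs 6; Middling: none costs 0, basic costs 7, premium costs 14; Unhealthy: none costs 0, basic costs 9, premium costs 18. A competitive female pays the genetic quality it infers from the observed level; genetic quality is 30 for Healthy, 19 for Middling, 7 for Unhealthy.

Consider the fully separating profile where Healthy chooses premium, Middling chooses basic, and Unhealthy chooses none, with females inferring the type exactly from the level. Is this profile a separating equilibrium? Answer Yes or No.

Separating mating payoffs: premium → 30, basic → 19, none → 7.
Healthy (assigned premium): none: 7 − 0 = 7; basic: 19 − 3 = 16; premium: 30 − 6 = 24. Healthy stays.
Middling (assigned basic): none: 7 − 0 = 7; basic: 19 − 7 = 12; premium: 30 − 14 = 16. Middling prefers premium.
Unhealthy (assigned none): none: 7 − 0 = 7; basic: 19 − 9 = 10; premium: 30 − 18 = 12. Unhealthy prefers premium.
At least one type deviates; the separating profile fails.

No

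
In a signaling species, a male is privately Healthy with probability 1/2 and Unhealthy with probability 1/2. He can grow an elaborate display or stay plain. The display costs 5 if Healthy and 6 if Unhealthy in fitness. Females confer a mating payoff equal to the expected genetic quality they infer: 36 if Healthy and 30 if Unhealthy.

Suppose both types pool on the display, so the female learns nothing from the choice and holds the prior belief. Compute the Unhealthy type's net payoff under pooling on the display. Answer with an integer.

27

Pooled mating payoff = 1/2·36 + 1/2·30 = 33.
Unhealthy pays cost 6 for the display, so net payoff = 33 − 6 = 27.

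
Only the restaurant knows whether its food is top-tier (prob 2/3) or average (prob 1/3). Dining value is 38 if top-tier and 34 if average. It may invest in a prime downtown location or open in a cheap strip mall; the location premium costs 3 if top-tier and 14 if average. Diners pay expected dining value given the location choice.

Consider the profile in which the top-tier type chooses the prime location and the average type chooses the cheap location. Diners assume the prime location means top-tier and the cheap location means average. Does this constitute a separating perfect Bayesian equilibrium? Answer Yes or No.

Under these beliefs, the prime location earns price premium 38 and the cheap location earns price premium 34.
top-tier: the prime location nets 38 − 3 = 35; the cheap location nets 34. top-tier prefers the prime location.
average: the prime location nets 38 − 14 = 24; the cheap location nets 34. average prefers the cheap location.
Neither type deviates, so the separating profile is an equilibrium.

Yes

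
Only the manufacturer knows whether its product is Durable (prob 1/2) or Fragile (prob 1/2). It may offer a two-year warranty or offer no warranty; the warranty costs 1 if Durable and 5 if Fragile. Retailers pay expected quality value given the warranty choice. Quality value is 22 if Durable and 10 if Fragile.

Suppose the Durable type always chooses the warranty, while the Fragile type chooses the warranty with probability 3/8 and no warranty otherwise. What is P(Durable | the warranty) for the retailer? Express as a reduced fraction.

P(the warranty) = (1/2)·1 + (1/2)·(3/8) = 11/16.
By Bayes' rule, P(Durable | the warranty) = (1/2) / (11/16) = 8/11.

8/11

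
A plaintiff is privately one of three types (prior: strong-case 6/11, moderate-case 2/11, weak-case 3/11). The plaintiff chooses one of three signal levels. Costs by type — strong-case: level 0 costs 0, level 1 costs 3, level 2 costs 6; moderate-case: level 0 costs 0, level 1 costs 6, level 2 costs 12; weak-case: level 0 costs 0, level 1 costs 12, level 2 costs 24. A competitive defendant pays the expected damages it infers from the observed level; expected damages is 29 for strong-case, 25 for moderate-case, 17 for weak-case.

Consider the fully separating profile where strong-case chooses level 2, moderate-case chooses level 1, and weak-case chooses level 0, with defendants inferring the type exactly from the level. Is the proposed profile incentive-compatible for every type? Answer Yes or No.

Separating settlements: level 2 → 29, level 1 → 25, level 0 → 17.
strong-case (assigned level 2): level 0: 17 − 0 = 17; level 1: 25 − 3 = 22; level 2: 29 − 6 = 23. strong-case stays.
moderate-case (assigned level 1): level 0: 17 − 0 = 17; level 1: 25 − 6 = 19; level 2: 29 − 12 = 17. moderate-case stays.
weak-case (assigned level 0): level 0: 17 − 0 = 17; level 1: 25 − 12 = 13; level 2: 29 − 24 = 5. weak-case stays.
Every type prefers its assigned level; separation holds.

Yes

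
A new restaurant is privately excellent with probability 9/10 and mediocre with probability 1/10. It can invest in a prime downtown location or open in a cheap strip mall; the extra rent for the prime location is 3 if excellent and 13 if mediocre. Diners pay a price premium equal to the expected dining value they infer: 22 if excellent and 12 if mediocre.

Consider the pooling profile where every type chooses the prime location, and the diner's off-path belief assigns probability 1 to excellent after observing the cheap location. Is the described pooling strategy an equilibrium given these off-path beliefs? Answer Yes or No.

On path, the diner holds the prior and pays 9/10·22 + 1/10·12 = 21. Off path (the cheap location), believing excellent, it pays 22.
excellent: the prime location nets 21 − 3 = 18; the cheap location nets 22. excellent would deviate.
mediocre: the prime location nets 21 − 13 = 8; the cheap location nets 22. mediocre would deviate.
A type deviates, so pooling fails.

No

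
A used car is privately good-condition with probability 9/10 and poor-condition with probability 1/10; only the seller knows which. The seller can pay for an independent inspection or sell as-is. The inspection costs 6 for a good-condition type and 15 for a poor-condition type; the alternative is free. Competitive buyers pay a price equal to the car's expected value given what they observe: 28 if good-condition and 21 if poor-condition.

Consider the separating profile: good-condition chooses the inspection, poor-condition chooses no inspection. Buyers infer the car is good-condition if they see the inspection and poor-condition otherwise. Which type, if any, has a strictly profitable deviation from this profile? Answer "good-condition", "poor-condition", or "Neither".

Neither

The inspection pays 28; no inspection pays 21.
good-condition: assigned the inspection, nets 28 − 6 = 22; deviating to no inspection nets 21.
poor-condition: assigned no inspection, nets 21; deviating to the inspection nets 28 − 15 = 13.
Both types strictly prefer their assigned action; no profitable deviation.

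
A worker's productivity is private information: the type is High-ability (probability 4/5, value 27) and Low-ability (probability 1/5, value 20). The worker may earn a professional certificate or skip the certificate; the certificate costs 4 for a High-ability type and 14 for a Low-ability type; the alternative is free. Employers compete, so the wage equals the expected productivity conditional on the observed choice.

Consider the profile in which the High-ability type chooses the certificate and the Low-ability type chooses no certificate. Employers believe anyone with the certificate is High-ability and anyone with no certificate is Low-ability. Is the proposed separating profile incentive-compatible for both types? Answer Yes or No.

Yes

Under these beliefs, the certificate earns wage 27 and no certificate earns wage 20.
High-ability: the certificate nets 27 − 4 = 23; no certificate nets 20. High-ability prefers the certificate.
Low-ability: the certificate nets 27 − 14 = 13; no certificate nets 20. Low-ability prefers no certificate.
Neither type deviates, so the separating profile is an equilibrium.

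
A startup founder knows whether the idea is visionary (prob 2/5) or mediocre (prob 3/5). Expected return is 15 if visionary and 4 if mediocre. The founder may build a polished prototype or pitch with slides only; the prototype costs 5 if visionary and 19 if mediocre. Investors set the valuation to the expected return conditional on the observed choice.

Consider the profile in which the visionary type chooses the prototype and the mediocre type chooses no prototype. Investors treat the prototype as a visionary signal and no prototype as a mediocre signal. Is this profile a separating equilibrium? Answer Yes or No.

Yes

Under these beliefs, the prototype earns valuation 15 and no prototype earns valuation 4.
visionary: the prototype nets 15 − 5 = 10; no prototype nets 4. visionary prefers the prototype.
mediocre: the prototype nets 15 − 19 = -4; no prototype nets 4. mediocre prefers no prototype.
Neither type deviates, so the separating profile is an equilibrium.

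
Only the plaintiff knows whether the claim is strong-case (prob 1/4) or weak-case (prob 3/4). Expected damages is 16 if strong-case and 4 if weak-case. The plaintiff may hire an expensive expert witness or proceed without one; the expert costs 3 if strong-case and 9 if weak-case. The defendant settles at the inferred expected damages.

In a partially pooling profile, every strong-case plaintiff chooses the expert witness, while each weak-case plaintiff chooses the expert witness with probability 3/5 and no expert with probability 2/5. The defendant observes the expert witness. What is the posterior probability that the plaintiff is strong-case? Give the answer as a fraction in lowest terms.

P(the expert witness) = (1/4)·1 + (3/4)·(3/5) = 7/10.
By Bayes' rule, P(strong-case | the expert witness) = (1/4) / (7/10) = 5/14.

5/14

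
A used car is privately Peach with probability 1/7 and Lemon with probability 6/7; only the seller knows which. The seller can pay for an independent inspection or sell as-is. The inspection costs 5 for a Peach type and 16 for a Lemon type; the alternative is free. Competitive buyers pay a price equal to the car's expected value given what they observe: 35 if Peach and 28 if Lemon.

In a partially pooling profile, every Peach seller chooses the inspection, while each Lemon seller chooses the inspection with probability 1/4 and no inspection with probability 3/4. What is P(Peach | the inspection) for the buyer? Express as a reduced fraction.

P(the inspection) = (1/7)·1 + (6/7)·(1/4) = 5/14.
By Bayes' rule, P(Peach | the inspection) = (1/7) / (5/14) = 2/5.

2/5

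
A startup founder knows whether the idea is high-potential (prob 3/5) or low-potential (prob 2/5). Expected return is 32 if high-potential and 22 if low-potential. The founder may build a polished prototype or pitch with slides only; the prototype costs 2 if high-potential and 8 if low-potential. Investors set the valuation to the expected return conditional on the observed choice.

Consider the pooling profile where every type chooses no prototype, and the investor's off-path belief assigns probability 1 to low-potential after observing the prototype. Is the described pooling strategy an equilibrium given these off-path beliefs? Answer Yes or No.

Yes

On path, the investor holds the prior and pays 3/5·32 + 2/5·22 = 28. Off path (the prototype), believing low-potential, it pays 22.
high-potential: no prototype nets 28; the prototype nets 22 − 2 = 20. high-potential stays.
low-potential: no prototype nets 28; the prototype nets 22 − 8 = 14. low-potential stays.
No type deviates, so pooling is sustained.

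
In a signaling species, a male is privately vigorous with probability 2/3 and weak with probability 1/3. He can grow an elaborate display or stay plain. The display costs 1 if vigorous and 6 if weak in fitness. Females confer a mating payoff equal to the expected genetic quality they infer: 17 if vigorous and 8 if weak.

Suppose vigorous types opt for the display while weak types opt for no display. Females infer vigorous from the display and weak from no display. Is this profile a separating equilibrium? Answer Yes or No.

No

Under these beliefs, the display earns mating payoff 17 and no display earns mating payoff 8.
vigorous: the display nets 17 − 1 = 16; no display nets 8. vigorous prefers the display.
weak: the display nets 17 − 6 = 11; no display nets 8. weak would deviate to the display.
weak has a profitable deviation, so the profile is not an equilibrium.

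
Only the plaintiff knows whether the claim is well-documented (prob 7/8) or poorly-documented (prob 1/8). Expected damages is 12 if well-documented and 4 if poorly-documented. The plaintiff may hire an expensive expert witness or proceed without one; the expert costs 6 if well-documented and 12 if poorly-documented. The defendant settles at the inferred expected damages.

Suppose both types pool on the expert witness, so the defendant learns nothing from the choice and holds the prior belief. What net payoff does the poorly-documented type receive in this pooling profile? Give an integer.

Pooled settlement = 7/8·12 + 1/8·4 = 11.
poorly-documented pays cost 12 for the expert witness, so net payoff = 11 − 12 = -1.

-1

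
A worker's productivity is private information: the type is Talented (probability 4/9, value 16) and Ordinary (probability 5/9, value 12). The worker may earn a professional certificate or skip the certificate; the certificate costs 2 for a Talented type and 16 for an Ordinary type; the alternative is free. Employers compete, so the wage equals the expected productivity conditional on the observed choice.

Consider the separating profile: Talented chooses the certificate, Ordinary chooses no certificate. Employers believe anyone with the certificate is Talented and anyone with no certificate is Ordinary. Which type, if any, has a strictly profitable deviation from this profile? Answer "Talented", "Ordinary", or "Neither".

Neither

The certificate pays 16; no certificate pays 12.
Talented: assigned the certificate, nets 16 − 2 = 14; deviating to no certificate nets 12.
Ordinary: assigned no certificate, nets 12; deviating to the certificate nets 16 − 16 = 0.
Both types strictly prefer their assigned action; no profitable deviation.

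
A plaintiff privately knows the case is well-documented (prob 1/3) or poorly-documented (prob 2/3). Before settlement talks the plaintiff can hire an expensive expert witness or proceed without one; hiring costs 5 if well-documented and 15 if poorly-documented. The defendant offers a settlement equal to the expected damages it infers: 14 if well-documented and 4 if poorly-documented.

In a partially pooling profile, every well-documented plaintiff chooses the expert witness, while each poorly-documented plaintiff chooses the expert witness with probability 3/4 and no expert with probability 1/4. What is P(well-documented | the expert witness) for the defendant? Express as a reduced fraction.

2/5

P(the expert witness) = (1/3)·1 + (2/3)·(3/4) = 5/6.
By Bayes' rule, P(well-documented | the expert witness) = (1/3) / (5/6) = 2/5.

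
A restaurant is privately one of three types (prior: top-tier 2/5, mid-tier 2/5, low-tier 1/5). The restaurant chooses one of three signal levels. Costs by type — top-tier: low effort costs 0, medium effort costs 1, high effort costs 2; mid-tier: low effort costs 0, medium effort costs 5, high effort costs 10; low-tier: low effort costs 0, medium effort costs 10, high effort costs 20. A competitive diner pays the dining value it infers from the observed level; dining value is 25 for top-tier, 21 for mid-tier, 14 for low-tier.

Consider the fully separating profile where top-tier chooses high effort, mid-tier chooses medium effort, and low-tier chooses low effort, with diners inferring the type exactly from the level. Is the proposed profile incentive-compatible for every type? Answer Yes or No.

Yes

Separating price premiums: high effort → 25, medium effort → 21, low effort → 14.
top-tier (assigned high effort): low effort: 14 − 0 = 14; medium effort: 21 − 1 = 20; high effort: 25 − 2 = 23. top-tier stays.
mid-tier (assigned medium effort): low effort: 14 − 0 = 14; medium effort: 21 − 5 = 16; high effort: 25 − 10 = 15. mid-tier stays.
low-tier (assigned low effort): low effort: 14 − 0 = 14; medium effort: 21 − 10 = 11; high effort: 25 − 20 = 5. low-tier stays.
Every type prefers its assigned level; separation holds.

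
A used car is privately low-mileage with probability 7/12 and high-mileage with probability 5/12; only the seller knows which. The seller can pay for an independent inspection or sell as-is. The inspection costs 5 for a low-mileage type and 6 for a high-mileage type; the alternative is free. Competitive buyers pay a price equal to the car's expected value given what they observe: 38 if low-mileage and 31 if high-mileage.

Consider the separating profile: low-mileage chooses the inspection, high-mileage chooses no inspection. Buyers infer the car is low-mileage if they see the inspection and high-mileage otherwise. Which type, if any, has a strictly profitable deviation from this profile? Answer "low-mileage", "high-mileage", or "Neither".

The inspection pays 38; no inspection pays 31.
low-mileage: assigned the inspection, nets 38 − 5 = 33; deviating to no inspection nets 31.
high-mileage: assigned no inspection, nets 31; deviating to the inspection nets 38 − 6 = 32.
The high-mileage type gains 1 by deviating.

high-mileage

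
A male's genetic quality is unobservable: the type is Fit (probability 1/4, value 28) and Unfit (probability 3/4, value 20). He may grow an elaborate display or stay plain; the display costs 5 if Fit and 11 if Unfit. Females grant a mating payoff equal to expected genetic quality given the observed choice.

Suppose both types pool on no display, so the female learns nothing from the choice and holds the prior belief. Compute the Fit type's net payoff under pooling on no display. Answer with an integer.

22

Pooled mating payoff = 1/4·28 + 3/4·20 = 22.
Fit pays no cost for no display, so net payoff = 22.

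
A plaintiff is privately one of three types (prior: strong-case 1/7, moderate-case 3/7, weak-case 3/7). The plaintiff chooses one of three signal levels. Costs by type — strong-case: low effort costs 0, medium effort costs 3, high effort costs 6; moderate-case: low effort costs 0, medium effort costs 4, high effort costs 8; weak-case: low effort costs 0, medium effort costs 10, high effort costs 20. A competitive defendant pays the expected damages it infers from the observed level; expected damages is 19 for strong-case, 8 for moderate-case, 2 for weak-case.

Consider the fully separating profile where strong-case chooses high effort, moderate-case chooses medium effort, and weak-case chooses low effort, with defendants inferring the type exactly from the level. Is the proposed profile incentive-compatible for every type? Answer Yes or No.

Separating settlements: high effort → 19, medium effort → 8, low effort → 2.
strong-case (assigned high effort): low effort: 2 − 0 = 2; medium effort: 8 − 3 = 5; high effort: 19 − 6 = 13. strong-case stays.
moderate-case (assigned medium effort): low effort: 2 − 0 = 2; medium effort: 8 − 4 = 4; high effort: 19 − 8 = 11. moderate-case prefers high effort.
weak-case (assigned low effort): low effort: 2 − 0 = 2; medium effort: 8 − 10 = -2; high effort: 19 − 20 = -1. weak-case stays.
At least one type deviates; the separating profile fails.

No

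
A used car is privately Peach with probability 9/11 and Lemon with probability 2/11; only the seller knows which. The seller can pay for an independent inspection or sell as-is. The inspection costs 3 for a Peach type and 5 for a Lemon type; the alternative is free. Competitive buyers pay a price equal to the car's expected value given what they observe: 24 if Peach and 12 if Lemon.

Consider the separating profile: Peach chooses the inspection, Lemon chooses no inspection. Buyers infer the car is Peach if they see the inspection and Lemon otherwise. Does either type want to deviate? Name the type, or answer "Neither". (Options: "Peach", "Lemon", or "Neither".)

Lemon

The inspection pays 24; no inspection pays 12.
Peach: assigned the inspection, nets 24 − 3 = 21; deviating to no inspection nets 12.
Lemon: assigned no inspection, nets 12; deviating to the inspection nets 24 − 5 = 19.
The Lemon type gains 7 by deviating.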